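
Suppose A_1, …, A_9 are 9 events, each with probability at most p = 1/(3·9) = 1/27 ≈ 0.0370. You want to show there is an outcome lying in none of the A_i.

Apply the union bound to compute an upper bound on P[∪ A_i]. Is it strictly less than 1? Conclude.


Union bound: P[∪_{i=1}^{9} A_i] ≤ Σ_i P[A_i] ≤ 9·p = 9·(1/27) = 1/3.
Numerically: 1/3 ≈ 0.3333.
Is 1/3 < 1? YES.
Since P[∪ A_i] ≤ 1/3 < 1, the complement has P[∩ A_i^c] ≥ 1 − 1/3 = 2/3 > 0, so some outcome avoids every A_i.

9·p = 1/3 ≈ 0.3333; existence CERTIFIED by the union bound.


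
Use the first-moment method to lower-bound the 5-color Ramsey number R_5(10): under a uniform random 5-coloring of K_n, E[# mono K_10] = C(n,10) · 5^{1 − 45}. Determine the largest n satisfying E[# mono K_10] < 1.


We need C(n, 10) · 5^{1 − 45} < 1, i.e. C(n, 10) < 5^{45 − 1} = 5684341886080801486968994140625.
Check values of n near the boundary:
  n = 5390: C(5390, 10) = 5655833965919099070255434039753; 5655833965919099070255434039753 < 5684341886080801486968994140625? YES
  n = 5391: C(5391, 10) = 5666344714787188828795213697883; 5666344714787188828795213697883 < 5684341886080801486968994140625? YES
  n = 5392: C(5392, 10) = 5676873040158402483252283957448; 5676873040158402483252283957448 < 5684341886080801486968994140625? YES
  n = 5393: C(5393, 10) = 5687418968154238267170642278008; 5687418968154238267170642278008 < 5684341886080801486968994140625? NO
The largest n with C(n, 10) < 5684341886080801486968994140625 is n = 5392 (where E[X] = 5676873040158402483252283957448/5684341886080801486968994140625 ≈ 0.999). Hence R_5(10) > 5392, i.e. R_5(10) ≥ 5393.

Largest n = 5392; hence R_5(10) > 5392.


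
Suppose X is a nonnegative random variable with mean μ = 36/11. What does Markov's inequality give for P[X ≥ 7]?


μ = E[X] = 36/11, a = 7.
Markov: P[X ≥ 7] ≤ μ/a = (36/11)/7 = 36/77.
Numerically: ≈ 0.468.
(Since a = 7 > μ = 3.273, the bound 36/77 is < 1 and informative.)

P[X ≥ 7] ≤ 36/77 ≈ 0.468.


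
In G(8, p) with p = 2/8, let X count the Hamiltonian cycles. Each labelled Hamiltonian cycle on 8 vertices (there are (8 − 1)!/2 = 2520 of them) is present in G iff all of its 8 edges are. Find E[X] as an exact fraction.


K_8 has (8 − 1)!/2 = 2520 labelled Hamiltonian cycles.
For each such Hamiltonian cycle H, let X_H = 1 if all 8 edges of H are present in G. Then P[X_H = 1] = p^{8} = (1/4)^{8} = 1/65536.
Summing the indicators: E[X] = Σ_H E[X_H] = 2520 · p^{8} = 2520 · 1/65536 = 315/8192.
Numerically: E[X] ≈ 0.03845.

E[X] = 2520 · (1/4)^{8} = 315/8192 ≈ 0.03845.


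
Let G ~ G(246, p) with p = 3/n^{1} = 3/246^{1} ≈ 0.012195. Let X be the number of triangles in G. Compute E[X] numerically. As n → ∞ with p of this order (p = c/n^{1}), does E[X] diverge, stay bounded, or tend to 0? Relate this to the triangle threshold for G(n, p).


Number of potential triangles: C(246, 3) = 2450980.
Each occurs with probability p³ ≈ (0.012195)³ ≈ 1.8136707e-06.
By linearity: E[X] = C(246, 3)·p³ ≈ 2450980 · 1.8136707e-06 ≈ 4.44527.
Here α = 1, so p = 3/n is exactly at the triangle threshold p ~ 1/n. Asymptotically E[X] → c³/6 = 3³/6 = 9/2 ≈ 4.50000, a bounded constant. In this regime the triangle count is asymptotically Poisson(c³/6).

E[X] ≈ 4.44527; in regime p = Θ(1/n^{1}) E[X] stays bounded (at the triangle threshold p ~ 1/n).


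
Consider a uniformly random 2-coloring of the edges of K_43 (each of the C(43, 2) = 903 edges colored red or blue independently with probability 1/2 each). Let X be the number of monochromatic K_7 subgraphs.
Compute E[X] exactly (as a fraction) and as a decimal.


Let X = Σ_S X_S over the C(43, 7) = 32224114 subsets S of size 7, where X_S = 1 if the K_7 on S is monochromatic.
For a fixed S, the K_7 on S has C(7, 2) = 21 edges. P[all 21 edges red] = (1/2)^21, and likewise for blue, so P[monochromatic] = 2·(1/2)^21 = 2^{1 − 21} = 1/1048576.
Summing: E[X] = C(43, 7) · 2^{1 − 21} = 32224114 · 1/1048576 = 16112057/524288.
Numerically: E[X] ≈ 30.7313.

E[X] = C(43,7)·2^(1−C(7,2)) = 16112057/524288 ≈ 30.7313.


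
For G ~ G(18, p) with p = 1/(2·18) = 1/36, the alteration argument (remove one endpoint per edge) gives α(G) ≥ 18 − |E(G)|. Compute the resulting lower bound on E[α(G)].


E[|E(G)|] = C(18, 2)·p = 153 · (1/36) = 17/4.
E[α(G)] ≥ n − E[|E(G)|] = 18 − 17/4 = 55/4.
Numerically: ≈ 13.750.
(This is only a lower bound; the true E[α(G)] may be larger.)

E[α(G)] ≥ 55/4 ≈ 13.750.


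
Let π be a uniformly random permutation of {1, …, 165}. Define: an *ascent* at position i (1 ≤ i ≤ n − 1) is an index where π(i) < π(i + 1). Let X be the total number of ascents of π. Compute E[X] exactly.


Write X = Σ X_I over i = 1, …, 164, with X_I the indicator of one ascent.
There are 164 indicators.
For each fixed i, the pair (π(i), π(i+1)) is a uniformly random ordered pair of distinct values from {1, …, 165}; by symmetry P[π(i) < π(i+1)] = 1/2.
By linearity: E[X] = 164 · (1/2) = (165 − 1) · (1/2) = 82 ≈ 82.000000.

E[X] = 82 = 82.000000.


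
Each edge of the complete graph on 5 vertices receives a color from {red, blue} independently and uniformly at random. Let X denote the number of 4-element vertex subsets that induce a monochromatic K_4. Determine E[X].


Let X = Σ_S X_S over the C(5, 4) = 5 subsets S of size 4, where X_S = 1 if the K_4 on S is monochromatic.
For a fixed S, the K_4 on S has C(4, 2) = 6 edges. P[all 6 edges red] = (1/2)^6, and likewise for blue, so P[monochromatic] = 2·(1/2)^6 = 2^{1 − 6} = 1/32.
By linearity: E[X] = C(5, 4) · 2^{1 − 6} = 5 · 1/32 = 5/32.
Numerically: E[X] ≈ 0.1562.

E[X] = C(5,4)·2^(1−C(4,2)) = 5/32 ≈ 0.1562.


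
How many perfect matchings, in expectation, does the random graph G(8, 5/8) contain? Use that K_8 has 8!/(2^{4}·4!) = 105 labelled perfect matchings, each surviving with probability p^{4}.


K_8 has 8!/(2^{4}·4!) = 105 labelled perfect matchings.
For each such perfect matching H, let X_H = 1 if all 4 edges of H are present in G. Then P[X_H = 1] = p^{4} = (5/8)^{4} = 625/4096.
Summing the indicators: E[X] = Σ_H E[X_H] = 105 · p^{4} = 105 · 625/4096 = 65625/4096.
Numerically: E[X] ≈ 16.02.

E[X] = 105 · (5/8)^{4} = 65625/4096 ≈ 16.02.


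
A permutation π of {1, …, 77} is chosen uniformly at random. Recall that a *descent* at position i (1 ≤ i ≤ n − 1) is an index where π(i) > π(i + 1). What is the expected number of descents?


Write X = Σ X_I over i = 1, …, 76, with X_I the indicator of one descent.
There are 76 indicators.
For each fixed i, the pair (π(i), π(i+1)) is a uniformly random ordered pair of distinct values from {1, …, 77}; by symmetry P[π(i) > π(i+1)] = 1/2.
By linearity: E[X] = 76 · (1/2) = (77 − 1) · (1/2) = 38 ≈ 38.00000.

E[X] = 38 = 38.00000.


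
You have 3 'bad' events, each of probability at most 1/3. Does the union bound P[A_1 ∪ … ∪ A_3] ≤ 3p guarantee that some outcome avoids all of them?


Union bound: P[∪_{i=1}^{3} A_i] ≤ Σ_i P[A_i] ≤ 3·p = 3·(1/3) = 1.
Numerically: 1 ≈ 1.000.
Is 1 < 1? NO.
Since the bound 1 is ≥ 1, the union bound is uninformative here; it does NOT by itself certify existence.

3·p = 1 ≈ 1.000; existence NOT certified by the union bound.


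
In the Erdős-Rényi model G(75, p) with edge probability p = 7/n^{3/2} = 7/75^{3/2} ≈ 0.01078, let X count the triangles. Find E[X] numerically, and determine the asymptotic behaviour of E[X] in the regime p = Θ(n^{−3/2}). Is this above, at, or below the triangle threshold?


Number of potential triangles: C(75, 3) = 67525.
Each occurs with probability p³ ≈ (0.01078)³ ≈ 1.251752e-06.
By linearity: E[X] = C(75, 3)·p³ ≈ 67525 · 1.251752e-06 ≈ 0.0845.
Since α = 3/2 > 1, p = c/n^{3/2} = o(1/n) is below the triangle threshold p ~ 1/n. Asymptotically E[X] ~ (c³/6)·n^{3(1−α)} = (7³/6)·n^{-1.5} → 0, so by Markov's inequality G has no triangles w.h.p.

E[X] ≈ 0.0845; in regime p = Θ(1/n^{3/2}) E[X] tends to 0 (below the triangle threshold p ~ 1/n).


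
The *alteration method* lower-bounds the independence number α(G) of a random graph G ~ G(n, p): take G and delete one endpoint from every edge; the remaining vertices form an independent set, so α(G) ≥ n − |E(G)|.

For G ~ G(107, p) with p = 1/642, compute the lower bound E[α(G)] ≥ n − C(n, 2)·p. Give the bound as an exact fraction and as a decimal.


E[|E(G)|] = C(107, 2)·p = 5671 · (1/642) = 53/6.
E[α(G)] ≥ n − E[|E(G)|] = 107 − 53/6 = 589/6.
Numerically: ≈ 98.1667.
(This is only a lower bound; the true E[α(G)] may be larger.)

E[α(G)] ≥ 589/6 ≈ 98.1667.


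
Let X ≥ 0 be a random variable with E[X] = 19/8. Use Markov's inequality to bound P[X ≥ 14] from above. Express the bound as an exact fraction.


μ = E[X] = 19/8, a = 14.
Markov: P[X ≥ 14] ≤ μ/a = (19/8)/14 = 19/112.
Numerically: ≈ 0.1696.
(Since a = 14 > μ = 2.3750, the bound 19/112 is < 1 and informative.)

P[X ≥ 14] ≤ 19/112 ≈ 0.1696.


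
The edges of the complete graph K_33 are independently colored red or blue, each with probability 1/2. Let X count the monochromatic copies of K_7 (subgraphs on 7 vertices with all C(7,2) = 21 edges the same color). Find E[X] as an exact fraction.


Let X = Σ_S X_S over the C(33, 7) = 4272048 subsets S of size 7, where X_S = 1 if the K_7 on S is monochromatic.
For a fixed S, the K_7 on S has C(7, 2) = 21 edges. P[all 21 edges red] = (1/2)^21, and likewise for blue, so P[monochromatic] = 2·(1/2)^21 = 2^{1 − 21} = 1/1048576.
By linearity: E[X] = C(33, 7) · 2^{1 − 21} = 4272048 · 1/1048576 = 267003/65536.
Numerically: E[X] ≈ 4.074.

E[X] = C(33,7)·2^(1−C(7,2)) = 267003/65536 ≈ 4.074.


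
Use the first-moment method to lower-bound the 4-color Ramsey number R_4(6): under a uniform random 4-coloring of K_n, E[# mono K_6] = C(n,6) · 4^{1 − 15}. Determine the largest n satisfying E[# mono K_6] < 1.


We need C(n, 6) · 4^{1 − 15} < 1, i.e. C(n, 6) < 4^{15 − 1} = 268435456.
Check values of n near the boundary:
  n = 77: C(77, 6) = 237093780; 237093780 < 268435456? YES
  n = 78: C(78, 6) = 256851595; 256851595 < 268435456? YES
  n = 79: C(79, 6) = 277962685; 277962685 < 268435456? NO
The largest n with C(n, 6) < 268435456 is n = 78 (where E[X] = 256851595/268435456 ≈ 0.956847). Hence R_4(6) > 78, i.e. R_4(6) ≥ 79.

Largest n = 78; hence R_4(6) > 78.


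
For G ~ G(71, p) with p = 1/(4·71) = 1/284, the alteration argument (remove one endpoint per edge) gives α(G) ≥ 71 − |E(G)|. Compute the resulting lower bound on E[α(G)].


E[|E(G)|] = C(71, 2)·p = 2485 · (1/284) = 35/4.
E[α(G)] ≥ n − E[|E(G)|] = 71 − 35/4 = 249/4.
Numerically: ≈ 62.2500.
(This is only a lower bound; the true E[α(G)] may be larger.)

E[α(G)] ≥ 249/4 ≈ 62.2500.


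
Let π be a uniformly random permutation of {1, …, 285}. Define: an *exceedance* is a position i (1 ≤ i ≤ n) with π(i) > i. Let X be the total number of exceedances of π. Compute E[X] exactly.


Write X = Σ_{i=1}^{285} X_i, where X_i = 1_{π(i) > i}.
For each fixed i, π(i) is uniform over {1, …, 285} (marginal of a uniform permutation), so P[π(i) > i] = (n − i)/n. Summing: Σ_{i=1}^{285} (n − i)/n = (0 + 1 + … + 284)/285 = 285(285 − 1)/(2·285) = (285 − 1)/2.
Hence E[X] = Σ_{i=1}^{285} (285 − i)/285 = 142 ≈ 142.000.

E[X] = 142 = 142.000.


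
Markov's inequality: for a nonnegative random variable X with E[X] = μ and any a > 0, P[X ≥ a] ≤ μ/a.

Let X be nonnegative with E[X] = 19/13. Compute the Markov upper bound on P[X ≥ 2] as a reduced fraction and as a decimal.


μ = E[X] = 19/13, a = 2.
Markov: P[X ≥ 2] ≤ μ/a = (19/13)/2 = 19/26.
Numerically: ≈ 0.731.
(Since a = 2 > μ = 1.462, the bound 19/26 is < 1 and informative.)

P[X ≥ 2] ≤ 19/26 ≈ 0.731.


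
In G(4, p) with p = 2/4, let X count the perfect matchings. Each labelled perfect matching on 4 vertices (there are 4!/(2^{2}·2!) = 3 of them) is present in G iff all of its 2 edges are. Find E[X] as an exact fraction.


K_4 has 4!/(2^{2}·2!) = 3 labelled perfect matchings.
For each such perfect matching H, let X_H = 1 if all 2 edges of H are present in G. Then P[X_H = 1] = p^{2} = (1/2)^{2} = 1/4.
Summing the indicators: E[X] = Σ_H E[X_H] = 3 · p^{2} = 3 · 1/4 = 3/4.
Numerically: E[X] ≈ 0.75.

E[X] = 3 · (1/2)^{2} = 3/4 ≈ 0.75.


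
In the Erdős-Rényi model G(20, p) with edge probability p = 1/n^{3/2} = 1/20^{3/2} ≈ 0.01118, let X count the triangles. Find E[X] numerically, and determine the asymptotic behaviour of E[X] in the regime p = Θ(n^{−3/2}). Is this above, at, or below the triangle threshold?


Number of potential triangles: C(20, 3) = 1140.
Each occurs with probability p³ ≈ (0.01118)³ ≈ 1.3975425e-06.
By linearity: E[X] = C(20, 3)·p³ ≈ 1140 · 1.3975425e-06 ≈ 0.00159.
Since α = 3/2 > 1, p = c/n^{3/2} = o(1/n) is below the triangle threshold p ~ 1/n. Asymptotically E[X] ~ (c³/6)·n^{3(1−α)} = (1³/6)·n^{-1.5} → 0, so by Markov's inequality G has no triangles w.h.p.

E[X] ≈ 0.00159; in regime p = Θ(1/n^{3/2}) E[X] tends to 0 (below the triangle threshold p ~ 1/n).


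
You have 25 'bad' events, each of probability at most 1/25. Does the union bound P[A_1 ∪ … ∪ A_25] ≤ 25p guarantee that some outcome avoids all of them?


Union bound: P[∪_{i=1}^{25} A_i] ≤ Σ_i P[A_i] ≤ 25·p = 25·(1/25) = 1.
Numerically: 1 ≈ 1.0000000.
Is 1 < 1? NO.
Since the bound 1 is ≥ 1, the union bound is uninformative here; it does NOT by itself certify existence.

25·p = 1 ≈ 1.0000000; existence NOT certified by the union bound.


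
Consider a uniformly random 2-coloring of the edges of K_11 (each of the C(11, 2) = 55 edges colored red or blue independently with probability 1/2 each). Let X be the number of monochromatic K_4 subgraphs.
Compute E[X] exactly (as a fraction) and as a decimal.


Let X = Σ_S X_S over the C(11, 4) = 330 subsets S of size 4, where X_S = 1 if the K_4 on S is monochromatic.
For a fixed S, the K_4 on S has C(4, 2) = 6 edges. P[all 6 edges red] = (1/2)^6, and likewise for blue, so P[monochromatic] = 2·(1/2)^6 = 2^{1 − 6} = 1/32.
Summing: E[X] = C(11, 4) · 2^{1 − 6} = 330 · 1/32 = 165/16.
Numerically: E[X] ≈ 10.312.

E[X] = C(11,4)·2^(1−C(4,2)) = 165/16 ≈ 10.312.


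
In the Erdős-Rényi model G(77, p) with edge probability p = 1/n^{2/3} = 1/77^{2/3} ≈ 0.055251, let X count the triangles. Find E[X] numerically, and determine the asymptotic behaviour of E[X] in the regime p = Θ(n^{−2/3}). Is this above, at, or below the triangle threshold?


Number of potential triangles: C(77, 3) = 73150.
Each occurs with probability p³ ≈ (0.055251)³ ≈ 1.6866251e-04.
By linearity: E[X] = C(77, 3)·p³ ≈ 73150 · 1.6866251e-04 ≈ 12.33766.
Since α = 2/3 < 1, p = c/n^{2/3} ≫ 1/n is above the triangle threshold p ~ 1/n. Asymptotically E[X] ~ (c³/6)·n^{3(1−α)} = (1³/6)·n^{1} → ∞; triangles are abundant w.h.p.

E[X] ≈ 12.33766; in regime p = Θ(1/n^{2/3}) E[X] diverges (above the triangle threshold p ~ 1/n).


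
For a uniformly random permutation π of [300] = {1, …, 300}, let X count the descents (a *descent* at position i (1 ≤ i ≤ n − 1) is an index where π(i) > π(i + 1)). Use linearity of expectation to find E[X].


Write X = Σ X_I over i = 1, …, 299, with X_I the indicator of one descent.
There are 299 indicators.
For each fixed i, the pair (π(i), π(i+1)) is a uniformly random ordered pair of distinct values from {1, …, 300}; by symmetry P[π(i) > π(i+1)] = 1/2.
By linearity: E[X] = 299 · (1/2) = (300 − 1) · (1/2) = 299/2 ≈ 149.5000.

E[X] = 299/2 = 149.5000.


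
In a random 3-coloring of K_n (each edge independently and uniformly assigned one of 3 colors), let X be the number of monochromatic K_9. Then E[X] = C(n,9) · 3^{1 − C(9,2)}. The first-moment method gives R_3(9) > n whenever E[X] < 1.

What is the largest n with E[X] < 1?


We need C(n, 9) · 3^{1 − 36} < 1, i.e. C(n, 9) < 3^{36 − 1} = 50031545098999707.
Check values of n near the boundary:
  n = 297: C(297, 9) = 43842345008337645; 43842345008337645 < 50031545098999707? YES
  n = 298: C(298, 9) = 45207677551849890; 45207677551849890 < 50031545098999707? YES
  n = 299: C(299, 9) = 46610674441390059; 46610674441390059 < 50031545098999707? YES
  n = 300: C(300, 9) = 48052241692154700; 48052241692154700 < 50031545098999707? YES
  n = 301: C(301, 9) = 49533303936090975; 49533303936090975 < 50031545098999707? YES
  n = 302: C(302, 9) = 51054804739588650; 51054804739588650 < 50031545098999707? NO
  n = 303: C(303, 9) = 52617706925494425; 52617706925494425 < 50031545098999707? NO
The largest n with C(n, 9) < 50031545098999707 is n = 301 (where E[X] = 16511101312030325/16677181699666569 ≈ 0.990041). Hence R_3(9) > 301, i.e. R_3(9) ≥ 302.

Largest n = 301; hence R_3(9) > 301.


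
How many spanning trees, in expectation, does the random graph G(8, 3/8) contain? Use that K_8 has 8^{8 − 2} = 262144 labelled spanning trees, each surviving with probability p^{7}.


K_8 has 8^{8 − 2} = 262144 labelled spanning trees.
For each such spanning tree H, let X_H = 1 if all 7 edges of H are present in G. Then P[X_H = 1] = p^{7} = (3/8)^{7} = 2187/2097152.
By linearity: E[X] = Σ_H E[X_H] = 262144 · p^{7} = 262144 · 2187/2097152 = 2187/8.
Numerically: E[X] ≈ 273.375.

E[X] = 262144 · (3/8)^{7} = 2187/8 ≈ 273.375.


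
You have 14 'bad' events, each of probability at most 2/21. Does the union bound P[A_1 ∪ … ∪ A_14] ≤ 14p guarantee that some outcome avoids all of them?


Union bound: P[∪_{i=1}^{14} A_i] ≤ Σ_i P[A_i] ≤ 14·p = 14·(2/21) = 4/3.
Numerically: 4/3 ≈ 1.333.
Is 4/3 < 1? NO.
Since the bound 4/3 is ≥ 1, the union bound is uninformative here; it does NOT by itself certify existence.

14·p = 4/3 ≈ 1.333; existence NOT certified by the union bound.


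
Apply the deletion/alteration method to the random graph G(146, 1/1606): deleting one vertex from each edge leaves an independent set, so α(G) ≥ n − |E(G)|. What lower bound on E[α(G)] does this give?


E[|E(G)|] = C(146, 2)·p = 10585 · (1/1606) = 145/22.
E[α(G)] ≥ n − E[|E(G)|] = 146 − 145/22 = 3067/22.
Numerically: ≈ 139.409.
(This is only a lower bound; the true E[α(G)] may be larger.)

E[α(G)] ≥ 3067/22 ≈ 139.409.


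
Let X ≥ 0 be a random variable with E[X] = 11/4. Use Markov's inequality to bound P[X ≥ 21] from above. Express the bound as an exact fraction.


μ = E[X] = 11/4, a = 21.
Markov: P[X ≥ 21] ≤ μ/a = (11/4)/21 = 11/84.
Numerically: ≈ 0.131.
(Since a = 21 > μ = 2.750, the bound 11/84 is < 1 and informative.)

P[X ≥ 21] ≤ 11/84 ≈ 0.131.


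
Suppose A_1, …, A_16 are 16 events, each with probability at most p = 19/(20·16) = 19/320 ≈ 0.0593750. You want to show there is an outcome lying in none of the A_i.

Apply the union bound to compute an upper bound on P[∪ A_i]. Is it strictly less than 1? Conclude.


Union bound: P[∪_{i=1}^{16} A_i] ≤ Σ_i P[A_i] ≤ 16·p = 16·(19/320) = 19/20.
Numerically: 19/20 ≈ 0.9500000.
Is 19/20 < 1? YES.
Since P[∪ A_i] ≤ 19/20 < 1, the complement has P[∩ A_i^c] ≥ 1 − 19/20 = 1/20 > 0, so some outcome avoids every A_i.

16·p = 19/20 ≈ 0.9500000; existence CERTIFIED by the union bound.


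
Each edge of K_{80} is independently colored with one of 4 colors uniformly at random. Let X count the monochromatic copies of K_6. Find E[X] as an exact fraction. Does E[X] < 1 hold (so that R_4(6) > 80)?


E[X] = C(80, 6) · 4^{1 − 15} = 300500200 · 4^{−14} = 300500200/268435456.
As a reduced fraction: E[X] = 37562525/33554432 ≈ 1.119450.
Is E[X] < 1? NO.
Since E[X] ≥ 1, the first-moment bound is inconclusive at n = 80; it does NOT by itself certify R_4(6) > 80.

E[X] = 37562525/33554432 ≈ 1.119450; E[X] ≥ 1; first-moment method inconclusive here.


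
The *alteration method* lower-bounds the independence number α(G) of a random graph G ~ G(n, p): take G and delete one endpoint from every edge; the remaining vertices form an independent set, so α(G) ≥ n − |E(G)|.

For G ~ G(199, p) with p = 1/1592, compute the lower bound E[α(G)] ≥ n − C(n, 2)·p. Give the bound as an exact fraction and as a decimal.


E[|E(G)|] = C(199, 2)·p = 19701 · (1/1592) = 99/8.
E[α(G)] ≥ n − E[|E(G)|] = 199 − 99/8 = 1493/8.
Numerically: ≈ 186.6250.
(This is only a lower bound; the true E[α(G)] may be larger.)

E[α(G)] ≥ 1493/8 ≈ 186.6250.


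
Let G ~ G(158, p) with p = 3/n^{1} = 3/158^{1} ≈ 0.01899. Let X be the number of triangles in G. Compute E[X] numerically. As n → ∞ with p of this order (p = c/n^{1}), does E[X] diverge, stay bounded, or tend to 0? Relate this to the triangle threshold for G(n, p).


Number of potential triangles: C(158, 3) = 644956.
Each occurs with probability p³ ≈ (0.01899)³ ≈ 6.845300e-06.
By linearity: E[X] = C(158, 3)·p³ ≈ 644956 · 6.845300e-06 ≈ 4.4149.
Here α = 1, so p = 3/n is exactly at the triangle threshold p ~ 1/n. Asymptotically E[X] → c³/6 = 3³/6 = 9/2 ≈ 4.5000, a bounded constant. In this regime the triangle count is asymptotically Poisson(c³/6).

E[X] ≈ 4.4149; in regime p = Θ(1/n^{1}) E[X] stays bounded (at the triangle threshold p ~ 1/n).


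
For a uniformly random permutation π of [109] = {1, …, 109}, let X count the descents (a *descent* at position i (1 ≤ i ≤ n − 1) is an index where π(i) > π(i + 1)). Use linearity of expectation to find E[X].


Write X = Σ X_I over i = 1, …, 108, with X_I the indicator of one descent.
There are 108 indicators.
For each fixed i, the pair (π(i), π(i+1)) is a uniformly random ordered pair of distinct values from {1, …, 109}; by symmetry P[π(i) > π(i+1)] = 1/2.
By linearity: E[X] = 108 · (1/2) = (109 − 1) · (1/2) = 54 ≈ 54.000.

E[X] = 54 = 54.000.


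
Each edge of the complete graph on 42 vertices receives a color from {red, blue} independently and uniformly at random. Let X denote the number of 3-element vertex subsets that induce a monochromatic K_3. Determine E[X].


Let X = Σ_S X_S over the C(42, 3) = 11480 subsets S of size 3, where X_S = 1 if the K_3 on S is monochromatic.
For a fixed S, the K_3 on S has C(3, 2) = 3 edges. P[all 3 edges red] = (1/2)^3, and likewise for blue, so P[monochromatic] = 2·(1/2)^3 = 2^{1 − 3} = 1/4.
By linearity: E[X] = C(42, 3) · 2^{1 − 3} = 11480 · 1/4 = 2870.
Numerically: E[X] ≈ 2870.000.

E[X] = C(42,3)·2^(1−C(3,2)) = 2870 ≈ 2870.000.


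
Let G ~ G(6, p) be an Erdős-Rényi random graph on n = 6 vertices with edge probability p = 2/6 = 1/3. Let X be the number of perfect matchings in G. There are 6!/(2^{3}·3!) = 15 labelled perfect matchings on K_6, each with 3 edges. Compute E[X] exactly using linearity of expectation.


K_6 has 6!/(2^{3}·3!) = 15 labelled perfect matchings.
For each such perfect matching H, let X_H = 1 if all 3 edges of H are present in G. Then P[X_H = 1] = p^{3} = (1/3)^{3} = 1/27.
Summing the indicators: E[X] = Σ_H E[X_H] = 15 · p^{3} = 15 · 1/27 = 5/9.
Numerically: E[X] ≈ 0.556.

E[X] = 15 · (1/3)^{3} = 5/9 ≈ 0.556.


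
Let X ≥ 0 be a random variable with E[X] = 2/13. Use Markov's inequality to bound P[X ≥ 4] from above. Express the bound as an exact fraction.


μ = E[X] = 2/13, a = 4.
Markov: P[X ≥ 4] ≤ μ/a = (2/13)/4 = 1/26.
Numerically: ≈ 0.0385.
(Since a = 4 > μ = 0.1538, the bound 1/26 is < 1 and informative.)

P[X ≥ 4] ≤ 1/26 ≈ 0.0385.


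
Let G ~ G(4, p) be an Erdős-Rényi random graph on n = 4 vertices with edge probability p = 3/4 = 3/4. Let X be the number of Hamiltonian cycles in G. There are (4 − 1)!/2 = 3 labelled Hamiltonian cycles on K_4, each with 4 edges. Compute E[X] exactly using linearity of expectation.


K_4 has (4 − 1)!/2 = 3 labelled Hamiltonian cycles.
For each such Hamiltonian cycle H, let X_H = 1 if all 4 edges of H are present in G. Then P[X_H = 1] = p^{4} = (3/4)^{4} = 81/256.
By linearity of expectation: E[X] = Σ_H E[X_H] = 3 · p^{4} = 3 · 81/256 = 243/256.
Numerically: E[X] ≈ 0.949219.

E[X] = 3 · (3/4)^{4} = 243/256 ≈ 0.949219.


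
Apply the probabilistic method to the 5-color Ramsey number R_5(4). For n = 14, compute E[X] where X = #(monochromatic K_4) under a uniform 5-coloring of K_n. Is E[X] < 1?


E[X] = C(14, 4) · 5^{1 − 6} = 1001 · 5^{−5} = 1001/3125.
As a reduced fraction: E[X] = 1001/3125 ≈ 0.3203200.
Is E[X] < 1? YES.
Since E[X] < 1, there exists a 5-coloring of K_{14} with no monochromatic K_4; hence R_5(4) > 14.

E[X] = 1001/3125 ≈ 0.3203200; E[X] < 1, so R_5(4) > 14.


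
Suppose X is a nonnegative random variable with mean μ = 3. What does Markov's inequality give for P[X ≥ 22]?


μ = E[X] = 3, a = 22.
Markov: P[X ≥ 22] ≤ μ/a = (3)/22 = 3/22.
Numerically: ≈ 0.136364.
(Since a = 22 > μ = 3.000000, the bound 3/22 is < 1 and informative.)

P[X ≥ 22] ≤ 3/22 ≈ 0.136364.


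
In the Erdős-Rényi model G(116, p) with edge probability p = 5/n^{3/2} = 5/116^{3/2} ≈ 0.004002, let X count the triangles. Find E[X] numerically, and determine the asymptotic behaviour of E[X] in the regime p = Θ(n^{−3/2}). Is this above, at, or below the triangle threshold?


Number of potential triangles: C(116, 3) = 253460.
Each occurs with probability p³ ≈ (0.004002)³ ≈ 6.409868e-08.
By linearity: E[X] = C(116, 3)·p³ ≈ 253460 · 6.409868e-08 ≈ 0.0162.
Since α = 3/2 > 1, p = c/n^{3/2} = o(1/n) is below the triangle threshold p ~ 1/n. Asymptotically E[X] ~ (c³/6)·n^{3(1−α)} = (5³/6)·n^{-1.5} → 0, so by Markov's inequality G has no triangles w.h.p.

E[X] ≈ 0.0162; in regime p = Θ(1/n^{3/2}) E[X] tends to 0 (below the triangle threshold p ~ 1/n).


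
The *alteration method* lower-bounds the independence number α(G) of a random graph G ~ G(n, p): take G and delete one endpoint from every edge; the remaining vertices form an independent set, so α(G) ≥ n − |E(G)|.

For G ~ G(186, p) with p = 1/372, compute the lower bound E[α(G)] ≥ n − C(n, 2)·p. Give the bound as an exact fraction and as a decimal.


E[|E(G)|] = C(186, 2)·p = 17205 · (1/372) = 185/4.
E[α(G)] ≥ n − E[|E(G)|] = 186 − 185/4 = 559/4.
Numerically: ≈ 139.7500.
(This is only a lower bound; the true E[α(G)] may be larger.)

E[α(G)] ≥ 559/4 ≈ 139.7500.


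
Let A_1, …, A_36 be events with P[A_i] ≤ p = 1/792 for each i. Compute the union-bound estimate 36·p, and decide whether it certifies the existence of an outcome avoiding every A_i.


Union bound: P[∪_{i=1}^{36} A_i] ≤ Σ_i P[A_i] ≤ 36·p = 36·(1/792) = 1/22.
Numerically: 1/22 ≈ 0.04545.
Is 1/22 < 1? YES.
Since P[∪ A_i] ≤ 1/22 < 1, the complement has P[∩ A_i^c] ≥ 1 − 1/22 = 21/22 > 0, so some outcome avoids every A_i.

36·p = 1/22 ≈ 0.04545; existence CERTIFIED by the union bound.


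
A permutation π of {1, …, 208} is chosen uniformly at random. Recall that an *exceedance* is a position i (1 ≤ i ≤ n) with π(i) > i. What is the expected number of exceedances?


Write X = Σ_{i=1}^{208} X_i, where X_i = 1_{π(i) > i}.
For each fixed i, π(i) is uniform over {1, …, 208} (marginal of a uniform permutation), so P[π(i) > i] = (n − i)/n. Summing: Σ_{i=1}^{208} (n − i)/n = (0 + 1 + … + 207)/208 = 208(208 − 1)/(2·208) = (208 − 1)/2.
Hence E[X] = Σ_{i=1}^{208} (208 − i)/208 = 207/2 ≈ 103.500000.

E[X] = 207/2 = 103.500000.


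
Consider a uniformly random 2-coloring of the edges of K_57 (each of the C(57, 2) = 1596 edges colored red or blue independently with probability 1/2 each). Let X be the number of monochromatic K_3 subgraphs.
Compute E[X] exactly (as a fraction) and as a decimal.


Let X = Σ_S X_S over the C(57, 3) = 29260 subsets S of size 3, where X_S = 1 if the K_3 on S is monochromatic.
For a fixed S, the K_3 on S has C(3, 2) = 3 edges. P[all 3 edges red] = (1/2)^3, and likewise for blue, so P[monochromatic] = 2·(1/2)^3 = 2^{1 − 3} = 1/4.
By linearity: E[X] = C(57, 3) · 2^{1 − 3} = 29260 · 1/4 = 7315.
Numerically: E[X] ≈ 7315.000.

E[X] = C(57,3)·2^(1−C(3,2)) = 7315 ≈ 7315.000.


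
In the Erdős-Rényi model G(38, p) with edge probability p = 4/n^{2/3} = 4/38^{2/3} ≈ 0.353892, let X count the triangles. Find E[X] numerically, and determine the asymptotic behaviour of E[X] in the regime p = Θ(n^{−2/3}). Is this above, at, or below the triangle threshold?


Number of potential triangles: C(38, 3) = 8436.
Each occurs with probability p³ ≈ (0.353892)³ ≈ 4.43213296e-02.
By linearity: E[X] = C(38, 3)·p³ ≈ 8436 · 4.43213296e-02 ≈ 373.894737.
Since α = 2/3 < 1, p = c/n^{2/3} ≫ 1/n is above the triangle threshold p ~ 1/n. Asymptotically E[X] ~ (c³/6)·n^{3(1−α)} = (4³/6)·n^{1} → ∞; triangles are abundant w.h.p.

E[X] ≈ 373.894737; in regime p = Θ(1/n^{2/3}) E[X] diverges (above the triangle threshold p ~ 1/n).


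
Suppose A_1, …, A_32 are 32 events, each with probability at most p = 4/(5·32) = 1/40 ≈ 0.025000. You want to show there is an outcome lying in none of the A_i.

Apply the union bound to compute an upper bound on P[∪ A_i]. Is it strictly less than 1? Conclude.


Union bound: P[∪_{i=1}^{32} A_i] ≤ Σ_i P[A_i] ≤ 32·p = 32·(1/40) = 4/5.
Numerically: 4/5 ≈ 0.800000.
Is 4/5 < 1? YES.
Since P[∪ A_i] ≤ 4/5 < 1, the complement has P[∩ A_i^c] ≥ 1 − 4/5 = 1/5 > 0, so some outcome avoids every A_i.

32·p = 4/5 ≈ 0.800000; existence CERTIFIED by the union bound.


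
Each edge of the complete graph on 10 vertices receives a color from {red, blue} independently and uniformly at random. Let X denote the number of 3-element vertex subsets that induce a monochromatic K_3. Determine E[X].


Let X = Σ_S X_S over the C(10, 3) = 120 subsets S of size 3, where X_S = 1 if the K_3 on S is monochromatic.
For a fixed S, the K_3 on S has C(3, 2) = 3 edges. P[all 3 edges red] = (1/2)^3, and likewise for blue, so P[monochromatic] = 2·(1/2)^3 = 2^{1 − 3} = 1/4.
By linearity of expectation: E[X] = C(10, 3) · 2^{1 − 3} = 120 · 1/4 = 30.
Numerically: E[X] ≈ 30.000000.

E[X] = C(10,3)·2^(1−C(3,2)) = 30 ≈ 30.000000.


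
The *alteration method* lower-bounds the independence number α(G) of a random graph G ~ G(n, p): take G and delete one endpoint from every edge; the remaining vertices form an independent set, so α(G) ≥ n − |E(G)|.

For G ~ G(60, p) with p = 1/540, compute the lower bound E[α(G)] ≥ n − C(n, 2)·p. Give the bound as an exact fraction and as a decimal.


E[|E(G)|] = C(60, 2)·p = 1770 · (1/540) = 59/18.
E[α(G)] ≥ n − E[|E(G)|] = 60 − 59/18 = 1021/18.
Numerically: ≈ 56.722222.
(This is only a lower bound; the true E[α(G)] may be larger.)

E[α(G)] ≥ 1021/18 ≈ 56.722222.


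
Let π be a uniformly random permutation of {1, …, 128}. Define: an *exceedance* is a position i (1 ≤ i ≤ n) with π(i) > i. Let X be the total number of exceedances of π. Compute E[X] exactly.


Write X = Σ_{i=1}^{128} X_i, where X_i = 1_{π(i) > i}.
For each fixed i, π(i) is uniform over {1, …, 128} (marginal of a uniform permutation), so P[π(i) > i] = (n − i)/n. Summing: Σ_{i=1}^{128} (n − i)/n = (0 + 1 + … + 127)/128 = 128(128 − 1)/(2·128) = (128 − 1)/2.
Hence E[X] = Σ_{i=1}^{128} (128 − i)/128 = 127/2 ≈ 63.500000.

E[X] = 127/2 = 63.500000.


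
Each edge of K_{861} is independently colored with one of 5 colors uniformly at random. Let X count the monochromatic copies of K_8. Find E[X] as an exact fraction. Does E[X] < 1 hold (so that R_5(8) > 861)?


E[X] = C(861, 8) · 5^{1 − 28} = 7250034996615275865 · 5^{−27} = 7250034996615275865/7450580596923828125.
As a reduced fraction: E[X] = 1450006999323055173/1490116119384765625 ≈ 0.973083.
Is E[X] < 1? YES.
Since E[X] < 1, there exists a 5-coloring of K_{861} with no monochromatic K_8; hence R_5(8) > 861.

E[X] = 1450006999323055173/1490116119384765625 ≈ 0.973083; E[X] < 1, so R_5(8) > 861.


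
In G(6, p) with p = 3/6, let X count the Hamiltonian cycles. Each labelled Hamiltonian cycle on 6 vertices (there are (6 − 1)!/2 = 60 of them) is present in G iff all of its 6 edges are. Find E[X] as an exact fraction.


K_6 has (6 − 1)!/2 = 60 labelled Hamiltonian cycles.
For each such Hamiltonian cycle H, let X_H = 1 if all 6 edges of H are present in G. Then P[X_H = 1] = p^{6} = (1/2)^{6} = 1/64.
By linearity: E[X] = Σ_H E[X_H] = 60 · p^{6} = 60 · 1/64 = 15/16.
Numerically: E[X] ≈ 0.9375.

E[X] = 60 · (1/2)^{6} = 15/16 ≈ 0.9375.


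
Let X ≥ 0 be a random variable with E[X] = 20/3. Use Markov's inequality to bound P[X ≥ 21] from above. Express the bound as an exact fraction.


μ = E[X] = 20/3, a = 21.
Markov: P[X ≥ 21] ≤ μ/a = (20/3)/21 = 20/63.
Numerically: ≈ 0.317.
(Since a = 21 > μ = 6.667, the bound 20/63 is < 1 and informative.)

P[X ≥ 21] ≤ 20/63 ≈ 0.317.


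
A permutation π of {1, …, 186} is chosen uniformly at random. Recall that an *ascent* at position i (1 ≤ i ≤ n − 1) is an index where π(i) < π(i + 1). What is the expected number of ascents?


Write X = Σ X_I over i = 1, …, 185, with X_I the indicator of one ascent.
There are 185 indicators.
For each fixed i, the pair (π(i), π(i+1)) is a uniformly random ordered pair of distinct values from {1, …, 186}; by symmetry P[π(i) < π(i+1)] = 1/2.
By linearity: E[X] = 185 · (1/2) = (186 − 1) · (1/2) = 185/2 ≈ 92.500.

E[X] = 185/2 = 92.500.


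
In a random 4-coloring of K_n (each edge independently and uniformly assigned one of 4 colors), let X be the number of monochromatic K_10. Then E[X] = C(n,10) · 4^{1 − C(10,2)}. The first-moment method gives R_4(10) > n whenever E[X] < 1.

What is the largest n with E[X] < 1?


We need C(n, 10) · 4^{1 − 45} < 1, i.e. C(n, 10) < 4^{45 − 1} = 309485009821345068724781056.
Check values of n near the boundary:
  n = 2021: C(2021, 10) = 306347841644770462864800616; 306347841644770462864800616 < 309485009821345068724781056? YES
  n = 2022: C(2022, 10) = 307870445231474093395937796; 307870445231474093395937796 < 309485009821345068724781056? YES
  n = 2023: C(2023, 10) = 309399856285778485315440716; 309399856285778485315440716 < 309485009821345068724781056? YES
  n = 2024: C(2024, 10) = 310936101848269937576192656; 310936101848269937576192656 < 309485009821345068724781056? NO
The largest n with C(n, 10) < 309485009821345068724781056 is n = 2023 (where E[X] = 77349964071444621328860179/77371252455336267181195264 ≈ 0.9997). Hence R_4(10) > 2023, i.e. R_4(10) ≥ 2024.

Largest n = 2023; hence R_4(10) > 2023.


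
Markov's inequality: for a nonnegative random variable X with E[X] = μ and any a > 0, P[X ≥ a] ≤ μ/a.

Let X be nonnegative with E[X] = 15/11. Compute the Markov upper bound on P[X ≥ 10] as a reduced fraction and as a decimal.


μ = E[X] = 15/11, a = 10.
Markov: P[X ≥ 10] ≤ μ/a = (15/11)/10 = 3/22.
Numerically: ≈ 0.136364.
(Since a = 10 > μ = 1.363636, the bound 3/22 is < 1 and informative.)

P[X ≥ 10] ≤ 3/22 ≈ 0.136364.


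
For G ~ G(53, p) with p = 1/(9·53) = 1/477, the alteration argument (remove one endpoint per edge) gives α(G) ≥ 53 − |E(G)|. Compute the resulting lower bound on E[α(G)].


E[|E(G)|] = C(53, 2)·p = 1378 · (1/477) = 26/9.
E[α(G)] ≥ n − E[|E(G)|] = 53 − 26/9 = 451/9.
Numerically: ≈ 50.1111.
(This is only a lower bound; the true E[α(G)] may be larger.)

E[α(G)] ≥ 451/9 ≈ 50.1111.


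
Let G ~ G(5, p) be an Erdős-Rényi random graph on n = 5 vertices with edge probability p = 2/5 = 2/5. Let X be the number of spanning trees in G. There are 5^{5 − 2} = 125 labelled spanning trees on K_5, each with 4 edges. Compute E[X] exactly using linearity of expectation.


K_5 has 5^{5 − 2} = 125 labelled spanning trees.
For each such spanning tree H, let X_H = 1 if all 4 edges of H are present in G. Then P[X_H = 1] = p^{4} = (2/5)^{4} = 16/625.
By linearity of expectation: E[X] = Σ_H E[X_H] = 125 · p^{4} = 125 · 16/625 = 16/5.
Numerically: E[X] ≈ 3.2.

E[X] = 125 · (2/5)^{4} = 16/5 ≈ 3.2.


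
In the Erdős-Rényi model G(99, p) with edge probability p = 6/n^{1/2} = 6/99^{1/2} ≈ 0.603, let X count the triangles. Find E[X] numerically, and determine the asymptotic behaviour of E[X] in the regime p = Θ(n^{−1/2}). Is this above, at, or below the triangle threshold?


Number of potential triangles: C(99, 3) = 156849.
Each occurs with probability p³ ≈ (0.603)³ ≈ 2.19281e-01.
By linearity: E[X] = C(99, 3)·p³ ≈ 156849 · 2.19281e-01 ≈ 34394.002.
Since α = 1/2 < 1, p = c/n^{1/2} ≫ 1/n is above the triangle threshold p ~ 1/n. Asymptotically E[X] ~ (c³/6)·n^{3(1−α)} = (6³/6)·n^{1.5} → ∞; triangles are abundant w.h.p.

E[X] ≈ 34394.002; in regime p = Θ(1/n^{1/2}) E[X] diverges (above the triangle threshold p ~ 1/n).


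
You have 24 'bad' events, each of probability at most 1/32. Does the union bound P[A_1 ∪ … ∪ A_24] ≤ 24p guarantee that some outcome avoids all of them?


Union bound: P[∪_{i=1}^{24} A_i] ≤ Σ_i P[A_i] ≤ 24·p = 24·(1/32) = 3/4.
Numerically: 3/4 ≈ 0.750.
Is 3/4 < 1? YES.
Since P[∪ A_i] ≤ 3/4 < 1, the complement has P[∩ A_i^c] ≥ 1 − 3/4 = 1/4 > 0, so some outcome avoids every A_i.

24·p = 3/4 ≈ 0.750; existence CERTIFIED by the union bound.


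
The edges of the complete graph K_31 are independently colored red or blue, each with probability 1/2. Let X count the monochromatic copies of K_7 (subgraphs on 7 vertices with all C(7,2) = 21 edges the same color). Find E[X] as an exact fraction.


Let X = Σ_S X_S over the C(31, 7) = 2629575 subsets S of size 7, where X_S = 1 if the K_7 on S is monochromatic.
For a fixed S, the K_7 on S has C(7, 2) = 21 edges. P[all 21 edges red] = (1/2)^21, and likewise for blue, so P[monochromatic] = 2·(1/2)^21 = 2^{1 − 21} = 1/1048576.
By linearity of expectation: E[X] = C(31, 7) · 2^{1 − 21} = 2629575 · 1/1048576 = 2629575/1048576.
Numerically: E[X] ≈ 2.507758.

E[X] = C(31,7)·2^(1−C(7,2)) = 2629575/1048576 ≈ 2.507758.


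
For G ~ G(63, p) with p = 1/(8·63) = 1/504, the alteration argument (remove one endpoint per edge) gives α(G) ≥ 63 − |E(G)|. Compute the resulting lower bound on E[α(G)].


E[|E(G)|] = C(63, 2)·p = 1953 · (1/504) = 31/8.
E[α(G)] ≥ n − E[|E(G)|] = 63 − 31/8 = 473/8.
Numerically: ≈ 59.125.
(This is only a lower bound; the true E[α(G)] may be larger.)

E[α(G)] ≥ 473/8 ≈ 59.125.


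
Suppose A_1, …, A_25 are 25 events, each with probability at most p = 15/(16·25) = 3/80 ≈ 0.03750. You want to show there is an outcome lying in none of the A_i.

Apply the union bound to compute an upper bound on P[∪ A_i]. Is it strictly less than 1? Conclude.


Union bound: P[∪_{i=1}^{25} A_i] ≤ Σ_i P[A_i] ≤ 25·p = 25·(3/80) = 15/16.
Numerically: 15/16 ≈ 0.93750.
Is 15/16 < 1? YES.
Since P[∪ A_i] ≤ 15/16 < 1, the complement has P[∩ A_i^c] ≥ 1 − 15/16 = 1/16 > 0, so some outcome avoids every A_i.

25·p = 15/16 ≈ 0.93750; existence CERTIFIED by the union bound.


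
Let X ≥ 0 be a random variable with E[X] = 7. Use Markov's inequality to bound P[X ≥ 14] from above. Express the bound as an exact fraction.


μ = E[X] = 7, a = 14.
Markov: P[X ≥ 14] ≤ μ/a = (7)/14 = 1/2.
Numerically: ≈ 0.500.
(Since a = 14 > μ = 7.000, the bound 1/2 is < 1 and informative.)

P[X ≥ 14] ≤ 1/2 ≈ 0.500.


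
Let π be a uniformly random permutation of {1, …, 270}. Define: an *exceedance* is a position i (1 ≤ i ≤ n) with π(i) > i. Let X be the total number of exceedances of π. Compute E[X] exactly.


Write X = Σ_{i=1}^{270} X_i, where X_i = 1_{π(i) > i}.
For each fixed i, π(i) is uniform over {1, …, 270} (marginal of a uniform permutation), so P[π(i) > i] = (n − i)/n. Summing: Σ_{i=1}^{270} (n − i)/n = (0 + 1 + … + 269)/270 = 270(270 − 1)/(2·270) = (270 − 1)/2.
Hence E[X] = Σ_{i=1}^{270} (270 − i)/270 = 269/2 ≈ 134.50000.

E[X] = 269/2 = 134.50000.


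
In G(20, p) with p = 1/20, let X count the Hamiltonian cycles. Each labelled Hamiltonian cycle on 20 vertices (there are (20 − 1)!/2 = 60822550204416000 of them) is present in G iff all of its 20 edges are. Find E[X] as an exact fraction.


K_20 has (20 − 1)!/2 = 60822550204416000 labelled Hamiltonian cycles.
For each such Hamiltonian cycle H, let X_H = 1 if all 20 edges of H are present in G. Then P[X_H = 1] = p^{20} = (1/20)^{20} = 1/104857600000000000000000000.
By linearity of expectation: E[X] = Σ_H E[X_H] = 60822550204416000 · p^{20} = 60822550204416000 · 1/104857600000000000000000000 = 14849255421/25600000000000000000.
Numerically: E[X] ≈ 5.8e-10.

E[X] = 60822550204416000 · (1/20)^{20} = 14849255421/25600000000000000000 ≈ 5.8e-10.
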